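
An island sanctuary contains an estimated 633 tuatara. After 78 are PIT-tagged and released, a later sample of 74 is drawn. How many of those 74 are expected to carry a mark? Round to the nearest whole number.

The marked fraction of the population is 78/633, so in a sample of 74 expect C·(M/N) marked.
E[R] = 78 × 74 / 633 = 5772 / 633 ≈ 9.1 → 9

expected recaptures ≈ 9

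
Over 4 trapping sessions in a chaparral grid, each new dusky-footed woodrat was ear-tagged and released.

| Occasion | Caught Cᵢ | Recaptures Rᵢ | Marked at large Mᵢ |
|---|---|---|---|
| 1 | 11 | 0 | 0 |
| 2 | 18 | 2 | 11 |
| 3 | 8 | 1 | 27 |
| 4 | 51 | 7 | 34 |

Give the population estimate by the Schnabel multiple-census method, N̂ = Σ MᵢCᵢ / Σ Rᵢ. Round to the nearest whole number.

N ≈ 215

Σ MᵢCᵢ = 0·11 + 11·18 + 27·8 + 34·51 = 0 + 198 + 216 + 1734 = 2148
Σ Rᵢ = 0 + 2 + 1 + 7 = 10
N̂ = 2148 / 10 ≈ 214.8 → 215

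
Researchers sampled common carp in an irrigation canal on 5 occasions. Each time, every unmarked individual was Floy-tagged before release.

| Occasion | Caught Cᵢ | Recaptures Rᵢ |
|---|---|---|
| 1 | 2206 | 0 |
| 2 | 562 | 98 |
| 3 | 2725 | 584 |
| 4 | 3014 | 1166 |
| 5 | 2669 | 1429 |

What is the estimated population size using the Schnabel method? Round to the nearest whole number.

Marked at large before each occasion: Mᵢ = Σⱼ<ᵢ (Cⱼ − Rⱼ) → M1=0, M2=2206, M3=2670, M4=4811, M5=6659
Σ MᵢCᵢ = 0·2206 + 2206·562 + 2670·2725 + 4811·3014 + 6659·2669 = 0 + 1239772 + 7275750 + 14500354 + 17772871 = 40788747
Σ Rᵢ = 0 + 98 + 584 + 1166 + 1429 = 3277
N̂ = 40788747 / 3277 ≈ 12447.0 → 12447

N ≈ 12,447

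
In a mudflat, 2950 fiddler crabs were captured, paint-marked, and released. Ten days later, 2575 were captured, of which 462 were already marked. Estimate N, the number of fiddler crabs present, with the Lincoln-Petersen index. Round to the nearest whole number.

N = (2950 × 2575) / 462 = 7596250 / 462 ≈ 16442.1 → 16442

N ≈ 16,442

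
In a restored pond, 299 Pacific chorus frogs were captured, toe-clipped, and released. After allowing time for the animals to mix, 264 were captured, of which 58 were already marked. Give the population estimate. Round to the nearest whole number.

N ≈ 1361

The marked fraction in the recapture sample should equal the marked fraction in the population: 58/264 = 299/N.
N = (299 × 264) / 58 = 78936 / 58 ≈ 1361.0 → 1361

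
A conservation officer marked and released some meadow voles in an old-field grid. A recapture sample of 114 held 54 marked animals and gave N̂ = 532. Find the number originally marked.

From N = M·C/R: M = N·R / C = 532·54 / 114 = 28728 / 114 = 252.

M = 252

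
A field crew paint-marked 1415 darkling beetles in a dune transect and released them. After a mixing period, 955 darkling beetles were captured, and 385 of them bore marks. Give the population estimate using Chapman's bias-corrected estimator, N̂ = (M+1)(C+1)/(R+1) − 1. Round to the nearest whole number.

N ≈ 3506

N̂ = (1415+1)(955+1)/(385+1) − 1 = 1416·956/386 − 1
= 1353696/386 − 1 ≈ 3507.0 − 1 ≈ 3506.0 → 3506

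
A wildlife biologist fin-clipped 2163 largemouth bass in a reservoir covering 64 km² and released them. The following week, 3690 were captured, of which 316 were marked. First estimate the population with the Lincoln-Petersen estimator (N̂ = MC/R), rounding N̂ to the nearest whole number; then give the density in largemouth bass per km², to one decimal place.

N̂ = 2163·3690/316 = 7981470/316 ≈ 25257.8 → 25258
Density = N̂ / area = 25258 / 64 ≈ 394.66 → 394.7 per km²

density ≈ 394.7 largemouth bass per km²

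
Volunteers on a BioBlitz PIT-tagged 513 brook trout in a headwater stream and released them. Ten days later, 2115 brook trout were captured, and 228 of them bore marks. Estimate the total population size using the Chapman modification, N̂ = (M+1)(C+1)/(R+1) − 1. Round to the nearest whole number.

N̂ = (513+1)(2115+1)/(228+1) − 1 = 514·2116/229 − 1
= 1087624/229 − 1 ≈ 4749.4 − 1 ≈ 4748.4 → 4748

N ≈ 4748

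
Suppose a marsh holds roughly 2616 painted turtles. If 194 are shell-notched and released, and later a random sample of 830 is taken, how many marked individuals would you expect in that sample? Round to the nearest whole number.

expected recaptures ≈ 62

The marked fraction of the population is 194/2616, so in a sample of 830 expect C·(M/N) marked.
E[R] = 194 × 830 / 2616 = 161020 / 2616 ≈ 61.6 → 62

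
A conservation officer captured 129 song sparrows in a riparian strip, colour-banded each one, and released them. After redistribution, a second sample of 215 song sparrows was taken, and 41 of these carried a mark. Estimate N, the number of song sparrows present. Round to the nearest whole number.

If marked individuals mix randomly, R/C ≈ M/N, giving N ≈ M·C/R.
N = (129 × 215) / 41 = 27735 / 41 ≈ 676.46 → 676

N ≈ 676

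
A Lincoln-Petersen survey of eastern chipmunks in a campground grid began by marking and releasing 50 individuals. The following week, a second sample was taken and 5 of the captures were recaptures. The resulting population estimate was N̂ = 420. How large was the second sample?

From N = M·C/R: C = N·R / M = 420·5 / 50 = 2100 / 50 = 42.

C = 42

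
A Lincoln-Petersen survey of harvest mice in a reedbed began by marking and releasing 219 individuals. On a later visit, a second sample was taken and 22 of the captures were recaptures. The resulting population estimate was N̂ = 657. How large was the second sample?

C = 66

From N = M·C/R: C = N·R / M = 657·22 / 219 = 14454 / 219 = 66.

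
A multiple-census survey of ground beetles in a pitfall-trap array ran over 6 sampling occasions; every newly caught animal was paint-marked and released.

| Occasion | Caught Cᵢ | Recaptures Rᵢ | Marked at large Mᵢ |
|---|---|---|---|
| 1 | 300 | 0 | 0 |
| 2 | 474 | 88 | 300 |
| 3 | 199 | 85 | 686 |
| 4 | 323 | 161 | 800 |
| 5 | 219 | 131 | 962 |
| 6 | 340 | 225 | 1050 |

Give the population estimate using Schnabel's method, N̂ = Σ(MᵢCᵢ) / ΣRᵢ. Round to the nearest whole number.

Σ MᵢCᵢ = 0·300 + 300·474 + 686·199 + 800·323 + 962·219 + 1050·340 = 0 + 142200 + 136514 + 258400 + 210678 + 357000 = 1104792
Σ Rᵢ = 0 + 88 + 85 + 161 + 131 + 225 = 690
N̂ = 1104792 / 690 ≈ 1601.1 → 1601

N ≈ 1601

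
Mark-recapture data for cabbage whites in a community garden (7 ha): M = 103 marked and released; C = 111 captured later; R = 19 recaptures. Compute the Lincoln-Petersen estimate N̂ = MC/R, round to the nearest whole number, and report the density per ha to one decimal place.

density ≈ 86.0 cabbage whites per ha

N̂ = 103·111/19 = 11433/19 ≈ 601.7 → 602
Density = N̂ / area = 602 / 7 = 86.0 per ha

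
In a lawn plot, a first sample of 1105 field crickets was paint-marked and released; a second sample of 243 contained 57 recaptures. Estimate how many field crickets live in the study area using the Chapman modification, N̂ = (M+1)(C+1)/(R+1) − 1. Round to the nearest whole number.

N̂ = (1105+1)(243+1)/(57+1) − 1 = 1106·244/58 − 1
= 269864/58 − 1 ≈ 4652.8 − 1 ≈ 4651.8 → 4652

N ≈ 4652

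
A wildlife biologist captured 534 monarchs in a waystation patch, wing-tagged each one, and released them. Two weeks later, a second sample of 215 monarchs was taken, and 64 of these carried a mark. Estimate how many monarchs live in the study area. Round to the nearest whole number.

Lincoln-Petersen assumes M/N = R/C, so N = M·C / R.
N = (534 × 215) / 64 = 114810 / 64 ≈ 1793.9 → 1794

N ≈ 1794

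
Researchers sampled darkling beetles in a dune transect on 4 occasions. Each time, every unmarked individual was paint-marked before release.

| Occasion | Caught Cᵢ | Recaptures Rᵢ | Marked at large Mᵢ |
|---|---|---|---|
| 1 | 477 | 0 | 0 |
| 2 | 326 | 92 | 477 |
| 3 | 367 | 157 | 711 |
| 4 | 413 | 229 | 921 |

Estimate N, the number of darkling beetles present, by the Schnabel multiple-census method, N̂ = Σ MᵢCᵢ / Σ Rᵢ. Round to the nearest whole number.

Σ MᵢCᵢ = 0·477 + 477·326 + 711·367 + 921·413 = 0 + 155502 + 260937 + 380373 = 796812
Σ Rᵢ = 0 + 92 + 157 + 229 = 478
N̂ = 796812 / 478 ≈ 1667.0 → 1667

N ≈ 1667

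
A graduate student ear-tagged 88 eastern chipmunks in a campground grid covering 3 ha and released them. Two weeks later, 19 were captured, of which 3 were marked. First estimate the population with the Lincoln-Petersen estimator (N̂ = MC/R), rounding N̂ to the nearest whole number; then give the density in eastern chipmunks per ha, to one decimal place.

N̂ = 88·19/3 = 1672/3 ≈ 557.3 → 557
Density = N̂ / area = 557 / 3 ≈ 185.67 → 185.7 per ha

density ≈ 185.7 eastern chipmunks per ha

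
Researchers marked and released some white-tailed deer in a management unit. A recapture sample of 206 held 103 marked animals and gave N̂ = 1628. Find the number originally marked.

M = 814

From N = M·C/R: M = N·R / C = 1628·103 / 206 = 167684 / 206 = 814.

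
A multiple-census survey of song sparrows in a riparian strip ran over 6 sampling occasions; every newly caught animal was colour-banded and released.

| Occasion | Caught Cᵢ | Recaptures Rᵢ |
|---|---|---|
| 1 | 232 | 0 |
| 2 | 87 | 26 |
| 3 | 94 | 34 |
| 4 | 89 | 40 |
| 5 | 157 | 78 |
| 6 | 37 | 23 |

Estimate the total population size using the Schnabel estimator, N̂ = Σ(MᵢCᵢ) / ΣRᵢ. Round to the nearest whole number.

N ≈ 796

Marked at large before each occasion: Mᵢ = Σⱼ<ᵢ (Cⱼ − Rⱼ) → M1=0, M2=232, M3=293, M4=353, M5=402, M6=481
Σ MᵢCᵢ = 0·232 + 232·87 + 293·94 + 353·89 + 402·157 + 481·37 = 0 + 20184 + 27542 + 31417 + 63114 + 17797 = 160054
Σ Rᵢ = 0 + 26 + 34 + 40 + 78 + 23 = 201
N̂ = 160054 / 201 ≈ 796.3 → 796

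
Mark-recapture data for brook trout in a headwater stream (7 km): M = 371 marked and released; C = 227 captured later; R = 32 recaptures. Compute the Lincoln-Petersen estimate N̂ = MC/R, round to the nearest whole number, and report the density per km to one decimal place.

density ≈ 376.0 brook trout per km

N̂ = 371·227/32 = 84217/32 ≈ 2631.8 → 2632
Density = N̂ / area = 2632 / 7 = 376.0 per km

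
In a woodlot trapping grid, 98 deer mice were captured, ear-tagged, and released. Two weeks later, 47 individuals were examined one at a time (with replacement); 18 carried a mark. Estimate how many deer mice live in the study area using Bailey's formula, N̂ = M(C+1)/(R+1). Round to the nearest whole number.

N̂ = 98·(47+1)/(18+1) = 98·48/19 = 4704/19 ≈ 247.6 → 248

N ≈ 248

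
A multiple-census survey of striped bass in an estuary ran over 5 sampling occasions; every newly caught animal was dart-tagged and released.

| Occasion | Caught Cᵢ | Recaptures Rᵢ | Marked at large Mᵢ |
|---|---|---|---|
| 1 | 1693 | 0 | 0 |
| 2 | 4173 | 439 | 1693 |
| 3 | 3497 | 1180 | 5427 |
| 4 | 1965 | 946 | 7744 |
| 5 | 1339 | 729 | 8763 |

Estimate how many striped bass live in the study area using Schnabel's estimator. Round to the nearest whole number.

N ≈ 16,088

Σ MᵢCᵢ = 0·1693 + 1693·4173 + 5427·3497 + 7744·1965 + 8763·1339 = 0 + 7064889 + 18978219 + 15216960 + 11733657 = 52993725
Σ Rᵢ = 0 + 439 + 1180 + 946 + 729 = 3294
N̂ = 52993725 / 3294 ≈ 16088.0 → 16088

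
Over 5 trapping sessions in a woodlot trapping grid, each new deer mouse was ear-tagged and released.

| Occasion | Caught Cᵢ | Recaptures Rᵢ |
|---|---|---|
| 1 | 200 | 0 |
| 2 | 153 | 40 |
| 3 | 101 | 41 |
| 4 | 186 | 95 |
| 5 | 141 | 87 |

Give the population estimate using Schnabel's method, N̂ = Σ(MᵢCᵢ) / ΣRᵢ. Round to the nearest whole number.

N ≈ 749

Marked at large before each occasion: Mᵢ = Σⱼ<ᵢ (Cⱼ − Rⱼ) → M1=0, M2=200, M3=313, M4=373, M5=464
Σ MᵢCᵢ = 0·200 + 200·153 + 313·101 + 373·186 + 464·141 = 0 + 30600 + 31613 + 69378 + 65424 = 197015
Σ Rᵢ = 0 + 40 + 41 + 95 + 87 = 263
N̂ = 197015 / 263 ≈ 749.1 → 749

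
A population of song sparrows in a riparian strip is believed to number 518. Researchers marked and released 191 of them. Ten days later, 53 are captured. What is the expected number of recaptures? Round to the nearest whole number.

Expected recaptures E[R] = M·C / N.
E[R] = 191 × 53 / 518 = 10123 / 518 ≈ 19.5 → 20

expected recaptures ≈ 20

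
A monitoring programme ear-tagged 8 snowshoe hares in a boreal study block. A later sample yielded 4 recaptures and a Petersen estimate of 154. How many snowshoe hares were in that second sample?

C = 77

From N = M·C/R: C = N·R / M = 154·4 / 8 = 616 / 8 = 77.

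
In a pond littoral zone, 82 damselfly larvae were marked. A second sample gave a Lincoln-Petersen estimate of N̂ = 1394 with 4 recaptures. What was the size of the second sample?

From N = M·C/R: C = N·R / M = 1394·4 / 82 = 5576 / 82 = 68.

C = 68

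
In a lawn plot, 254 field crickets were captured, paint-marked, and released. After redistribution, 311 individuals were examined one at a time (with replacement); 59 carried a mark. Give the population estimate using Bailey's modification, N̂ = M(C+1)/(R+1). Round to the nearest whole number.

N ≈ 1321

N̂ = 254·(311+1)/(59+1) = 254·312/60 = 79248/60 ≈ 1320.8 → 1321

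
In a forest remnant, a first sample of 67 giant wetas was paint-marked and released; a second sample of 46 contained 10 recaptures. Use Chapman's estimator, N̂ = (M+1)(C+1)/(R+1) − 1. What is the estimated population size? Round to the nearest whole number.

N ≈ 290

N̂ = (67+1)(46+1)/(10+1) − 1 = 68·47/11 − 1
= 3196/11 − 1 ≈ 290.5 − 1 ≈ 289.5 → 290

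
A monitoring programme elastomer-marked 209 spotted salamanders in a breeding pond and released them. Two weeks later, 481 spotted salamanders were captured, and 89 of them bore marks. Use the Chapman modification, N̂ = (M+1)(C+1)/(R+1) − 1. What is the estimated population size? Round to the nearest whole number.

N ≈ 1124

N̂ = (209+1)(481+1)/(89+1) − 1 = 210·482/90 − 1
= 101220/90 − 1 ≈ 1124.7 − 1 ≈ 1123.7 → 1124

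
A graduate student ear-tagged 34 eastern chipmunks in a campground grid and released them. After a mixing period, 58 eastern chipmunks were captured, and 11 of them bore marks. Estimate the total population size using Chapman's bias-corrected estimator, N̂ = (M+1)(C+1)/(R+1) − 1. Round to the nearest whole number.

N̂ = (34+1)(58+1)/(11+1) − 1 = 35·59/12 − 1
= 2065/12 − 1 ≈ 172.1 − 1 ≈ 171.1 → 171

N ≈ 171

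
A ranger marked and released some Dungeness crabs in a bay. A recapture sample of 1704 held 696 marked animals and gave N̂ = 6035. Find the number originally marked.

M = 2465

From N = M·C/R: M = N·R / C = 6035·696 / 1704 = 4200360 / 1704 = 2465.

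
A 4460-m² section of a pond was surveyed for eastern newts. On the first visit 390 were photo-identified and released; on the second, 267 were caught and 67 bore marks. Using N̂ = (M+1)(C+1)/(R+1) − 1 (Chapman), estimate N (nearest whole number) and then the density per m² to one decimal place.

density ≈ 0.3 eastern newts per m²

N̂ = 391·268/68 − 1 = 104788/68 − 1 = 1540
Density = N̂ / area = 1540 / 4460 ≈ 0.345 → 0.3 per m²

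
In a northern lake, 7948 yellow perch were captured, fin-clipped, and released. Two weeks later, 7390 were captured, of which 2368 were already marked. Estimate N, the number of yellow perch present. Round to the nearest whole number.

The marked fraction in the recapture sample should equal the marked fraction in the population: 2368/7390 = 7948/N.
N = (7948 × 7390) / 2368 = 58735720 / 2368 ≈ 24803.9 → 24804

N ≈ 24,804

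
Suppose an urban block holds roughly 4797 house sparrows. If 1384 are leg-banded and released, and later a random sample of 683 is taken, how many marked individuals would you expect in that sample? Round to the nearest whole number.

expected recaptures ≈ 197

Expected recaptures E[R] = M·C / N.
E[R] = 1384 × 683 / 4797 = 945272 / 4797 ≈ 197.1 → 197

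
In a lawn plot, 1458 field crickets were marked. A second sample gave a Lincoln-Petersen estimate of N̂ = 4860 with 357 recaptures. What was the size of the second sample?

From N = M·C/R: C = N·R / M = 4860·357 / 1458 = 1735020 / 1458 = 1190.

C = 1190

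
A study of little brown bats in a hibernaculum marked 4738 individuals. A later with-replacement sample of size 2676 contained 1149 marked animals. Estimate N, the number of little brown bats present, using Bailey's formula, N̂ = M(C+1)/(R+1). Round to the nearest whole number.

N̂ = 4738·(2676+1)/(1149+1) = 4738·2677/1150 = 12683626/1150 ≈ 11029.2 → 11029

N ≈ 11,029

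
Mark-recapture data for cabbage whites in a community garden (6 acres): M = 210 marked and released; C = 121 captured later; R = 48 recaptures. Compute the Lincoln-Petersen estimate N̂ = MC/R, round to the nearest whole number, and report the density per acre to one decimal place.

density ≈ 88.2 cabbage whites per acre

N̂ = 210·121/48 = 25410/48 ≈ 529.4 → 529
Density = N̂ / area = 529 / 6 ≈ 88.17 → 88.2 per acre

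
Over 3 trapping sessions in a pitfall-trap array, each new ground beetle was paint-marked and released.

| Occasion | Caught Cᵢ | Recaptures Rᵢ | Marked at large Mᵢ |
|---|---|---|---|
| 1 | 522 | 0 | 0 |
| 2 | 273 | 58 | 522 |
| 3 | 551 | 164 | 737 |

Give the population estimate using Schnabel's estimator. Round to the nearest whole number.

Σ MᵢCᵢ = 0·522 + 522·273 + 737·551 = 0 + 142506 + 406087 = 548593
Σ Rᵢ = 0 + 58 + 164 = 222
N̂ = 548593 / 222 ≈ 2471.1 → 2471

N ≈ 2471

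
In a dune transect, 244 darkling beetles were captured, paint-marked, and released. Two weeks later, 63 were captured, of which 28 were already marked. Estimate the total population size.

N = (244 × 63) / 28 = 15372 / 28 = 549

N = 549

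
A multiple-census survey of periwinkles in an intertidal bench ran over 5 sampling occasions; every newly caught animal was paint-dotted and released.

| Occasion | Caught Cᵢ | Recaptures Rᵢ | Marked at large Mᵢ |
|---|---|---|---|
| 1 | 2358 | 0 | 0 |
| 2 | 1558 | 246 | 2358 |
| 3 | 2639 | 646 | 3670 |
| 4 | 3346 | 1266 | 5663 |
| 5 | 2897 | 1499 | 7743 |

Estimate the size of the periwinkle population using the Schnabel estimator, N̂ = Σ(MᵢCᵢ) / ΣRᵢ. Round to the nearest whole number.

N ≈ 14,968

Σ MᵢCᵢ = 0·2358 + 2358·1558 + 3670·2639 + 5663·3346 + 7743·2897 = 0 + 3673764 + 9685130 + 18948398 + 22431471 = 54738763
Σ Rᵢ = 0 + 246 + 646 + 1266 + 1499 = 3657
N̂ = 54738763 / 3657 ≈ 14968.2 → 14968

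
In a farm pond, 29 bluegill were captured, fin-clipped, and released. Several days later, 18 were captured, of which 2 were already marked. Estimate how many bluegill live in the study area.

N = 261

Lincoln-Petersen assumes M/N = R/C, so N = M·C / R.
N = (29 × 18) / 2 = 522 / 2 = 261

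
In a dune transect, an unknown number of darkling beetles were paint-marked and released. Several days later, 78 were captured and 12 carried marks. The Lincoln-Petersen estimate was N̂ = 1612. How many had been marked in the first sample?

From N = M·C/R: M = N·R / C = 1612·12 / 78 = 19344 / 78 = 248.

M = 248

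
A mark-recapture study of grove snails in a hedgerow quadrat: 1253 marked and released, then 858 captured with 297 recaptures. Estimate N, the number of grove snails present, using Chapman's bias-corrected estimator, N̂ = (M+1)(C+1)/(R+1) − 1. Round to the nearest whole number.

N ≈ 3614

N̂ = (1253+1)(858+1)/(297+1) − 1 = 1254·859/298 − 1
= 1077186/298 − 1 ≈ 3614.7 − 1 ≈ 3613.7 → 3614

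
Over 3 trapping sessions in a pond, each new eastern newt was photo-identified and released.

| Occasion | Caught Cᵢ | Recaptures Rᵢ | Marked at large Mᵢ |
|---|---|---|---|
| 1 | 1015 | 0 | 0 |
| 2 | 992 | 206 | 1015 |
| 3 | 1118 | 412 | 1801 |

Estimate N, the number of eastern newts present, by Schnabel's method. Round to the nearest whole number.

Σ MᵢCᵢ = 0·1015 + 1015·992 + 1801·1118 = 0 + 1006880 + 2013518 = 3020398
Σ Rᵢ = 0 + 206 + 412 = 618
N̂ = 3020398 / 618 ≈ 4887.4 → 4887

N ≈ 4887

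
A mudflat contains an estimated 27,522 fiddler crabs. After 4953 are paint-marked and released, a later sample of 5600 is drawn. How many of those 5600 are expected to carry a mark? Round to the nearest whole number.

expected recaptures ≈ 1008

Expected recaptures E[R] = M·C / N.
E[R] = 4953 × 5600 / 27522 = 27736800 / 27522 ≈ 1007.8 → 1008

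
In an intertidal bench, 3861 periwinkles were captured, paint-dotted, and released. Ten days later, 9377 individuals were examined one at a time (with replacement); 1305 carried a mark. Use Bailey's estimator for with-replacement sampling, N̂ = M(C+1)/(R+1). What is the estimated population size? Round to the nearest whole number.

N̂ = 3861·(9377+1)/(1305+1) = 3861·9378/1306 = 36208458/1306 ≈ 27724.7 → 27725

N ≈ 27,725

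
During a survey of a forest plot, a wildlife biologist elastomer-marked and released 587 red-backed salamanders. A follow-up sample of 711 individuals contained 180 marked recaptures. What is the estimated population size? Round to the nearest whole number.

N ≈ 2319

The marked fraction in the recapture sample should equal the marked fraction in the population: 180/711 = 587/N.
N = (587 × 711) / 180 = 417357 / 180 ≈ 2318.7 → 2319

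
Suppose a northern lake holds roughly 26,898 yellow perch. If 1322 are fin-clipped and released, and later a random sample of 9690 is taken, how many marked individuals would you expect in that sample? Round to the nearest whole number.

expected recaptures ≈ 476

Expected recaptures E[R] = M·C / N.
E[R] = 1322 × 9690 / 26898 = 12810180 / 26898 ≈ 476.3 → 476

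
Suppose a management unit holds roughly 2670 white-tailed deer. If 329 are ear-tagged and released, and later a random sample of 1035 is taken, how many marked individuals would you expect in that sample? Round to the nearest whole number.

The marked fraction of the population is 329/2670, so in a sample of 1035 expect C·(M/N) marked.
E[R] = 329 × 1035 / 2670 = 340515 / 2670 ≈ 127.5 → 128

expected recaptures ≈ 128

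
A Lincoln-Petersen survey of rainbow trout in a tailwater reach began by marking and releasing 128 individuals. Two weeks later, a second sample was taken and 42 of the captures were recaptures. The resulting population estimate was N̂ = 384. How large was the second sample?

C = 126

From N = M·C/R: C = N·R / M = 384·42 / 128 = 16128 / 128 = 126.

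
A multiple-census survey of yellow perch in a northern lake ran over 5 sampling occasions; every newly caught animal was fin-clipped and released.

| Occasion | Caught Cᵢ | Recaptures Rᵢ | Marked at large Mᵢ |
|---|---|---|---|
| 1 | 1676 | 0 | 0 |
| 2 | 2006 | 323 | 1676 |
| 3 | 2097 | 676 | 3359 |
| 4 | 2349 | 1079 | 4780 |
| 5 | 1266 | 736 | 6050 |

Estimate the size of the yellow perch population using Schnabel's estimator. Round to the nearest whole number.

Σ MᵢCᵢ = 0·1676 + 1676·2006 + 3359·2097 + 4780·2349 + 6050·1266 = 0 + 3362056 + 7043823 + 11228220 + 7659300 = 29293399
Σ Rᵢ = 0 + 323 + 676 + 1079 + 736 = 2814
N̂ = 29293399 / 2814 ≈ 10409.9 → 10410

N ≈ 10,410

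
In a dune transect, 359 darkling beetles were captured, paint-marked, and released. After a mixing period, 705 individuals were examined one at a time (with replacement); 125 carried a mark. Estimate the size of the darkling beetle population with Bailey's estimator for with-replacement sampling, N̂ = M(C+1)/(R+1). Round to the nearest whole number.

N̂ = 359·(705+1)/(125+1) = 359·706/126 = 253454/126 ≈ 2011.5 → 2012

N ≈ 2012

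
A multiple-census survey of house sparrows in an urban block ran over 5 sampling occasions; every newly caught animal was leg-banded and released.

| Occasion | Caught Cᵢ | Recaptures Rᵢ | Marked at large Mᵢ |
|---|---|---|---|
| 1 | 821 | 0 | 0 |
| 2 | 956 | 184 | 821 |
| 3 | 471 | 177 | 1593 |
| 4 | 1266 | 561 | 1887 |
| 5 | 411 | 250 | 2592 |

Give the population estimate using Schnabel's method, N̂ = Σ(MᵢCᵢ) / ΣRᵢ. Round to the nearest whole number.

Σ MᵢCᵢ = 0·821 + 821·956 + 1593·471 + 1887·1266 + 2592·411 = 0 + 784876 + 750303 + 2388942 + 1065312 = 4989433
Σ Rᵢ = 0 + 184 + 177 + 561 + 250 = 1172
N̂ = 4989433 / 1172 ≈ 4257.2 → 4257

N ≈ 4257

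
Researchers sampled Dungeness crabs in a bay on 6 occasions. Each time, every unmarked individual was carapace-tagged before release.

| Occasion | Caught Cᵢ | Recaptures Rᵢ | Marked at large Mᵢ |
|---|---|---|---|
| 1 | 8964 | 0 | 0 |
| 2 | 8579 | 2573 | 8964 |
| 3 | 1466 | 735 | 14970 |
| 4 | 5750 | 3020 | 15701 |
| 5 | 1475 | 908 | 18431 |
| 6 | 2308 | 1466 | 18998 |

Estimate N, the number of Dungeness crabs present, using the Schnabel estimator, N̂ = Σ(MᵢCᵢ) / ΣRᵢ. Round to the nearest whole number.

N ≈ 29,897

Σ MᵢCᵢ = 0·8964 + 8964·8579 + 14970·1466 + 15701·5750 + 18431·1475 + 18998·2308 = 0 + 76902156 + 21946020 + 90280750 + 27185725 + 43847384 = 260162035
Σ Rᵢ = 0 + 2573 + 735 + 3020 + 908 + 1466 = 8702
N̂ = 260162035 / 8702 ≈ 29896.8 → 29897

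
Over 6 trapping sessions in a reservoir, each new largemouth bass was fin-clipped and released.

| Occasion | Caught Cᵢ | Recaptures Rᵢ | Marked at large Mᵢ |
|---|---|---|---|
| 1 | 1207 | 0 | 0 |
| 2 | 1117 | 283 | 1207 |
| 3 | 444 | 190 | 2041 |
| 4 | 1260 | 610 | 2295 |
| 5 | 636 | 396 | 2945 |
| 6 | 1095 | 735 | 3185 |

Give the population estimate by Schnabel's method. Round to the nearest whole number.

Σ MᵢCᵢ = 0·1207 + 1207·1117 + 2041·444 + 2295·1260 + 2945·636 + 3185·1095 = 0 + 1348219 + 906204 + 2891700 + 1873020 + 3487575 = 10506718
Σ Rᵢ = 0 + 283 + 190 + 610 + 396 + 735 = 2214
N̂ = 10506718 / 2214 ≈ 4745.6 → 4746

N ≈ 4746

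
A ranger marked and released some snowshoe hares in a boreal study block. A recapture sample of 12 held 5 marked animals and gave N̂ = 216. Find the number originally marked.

M = 90

From N = M·C/R: M = N·R / C = 216·5 / 12 = 1080 / 12 = 90.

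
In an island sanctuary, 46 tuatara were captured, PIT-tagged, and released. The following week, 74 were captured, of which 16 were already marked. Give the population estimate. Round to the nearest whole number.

If marked individuals mix randomly, R/C ≈ M/N, giving N ≈ M·C/R.
N = (46 × 74) / 16 = 3404 / 16 ≈ 212.8 → 213

N ≈ 213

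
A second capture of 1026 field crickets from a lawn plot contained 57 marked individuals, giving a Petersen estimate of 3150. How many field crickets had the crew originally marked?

From N = M·C/R: M = N·R / C = 3150·57 / 1026 = 179550 / 1026 = 175.

M = 175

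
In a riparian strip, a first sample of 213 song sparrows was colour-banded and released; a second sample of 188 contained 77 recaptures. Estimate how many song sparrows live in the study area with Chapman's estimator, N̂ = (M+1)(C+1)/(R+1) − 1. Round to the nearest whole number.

N̂ = (213+1)(188+1)/(77+1) − 1 = 214·189/78 − 1
= 40446/78 − 1 ≈ 518.5 − 1 ≈ 517.5 → 518

N ≈ 518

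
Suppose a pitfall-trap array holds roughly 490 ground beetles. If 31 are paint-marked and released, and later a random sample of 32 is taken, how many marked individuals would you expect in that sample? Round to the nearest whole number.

Expected recaptures E[R] = M·C / N.
E[R] = 31 × 32 / 490 = 992 / 490 ≈ 2.0 → 2

expected recaptures ≈ 2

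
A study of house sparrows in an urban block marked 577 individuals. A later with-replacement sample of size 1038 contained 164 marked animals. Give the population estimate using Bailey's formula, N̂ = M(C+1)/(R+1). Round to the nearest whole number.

N̂ = 577·(1038+1)/(164+1) = 577·1039/165 = 599503/165 ≈ 3633.4 → 3633

N ≈ 3633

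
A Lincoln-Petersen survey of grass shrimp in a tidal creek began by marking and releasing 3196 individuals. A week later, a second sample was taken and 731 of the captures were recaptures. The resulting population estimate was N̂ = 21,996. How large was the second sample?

From N = M·C/R: C = N·R / M = 21996·731 / 3196 = 16079076 / 3196 = 5031.

C = 5031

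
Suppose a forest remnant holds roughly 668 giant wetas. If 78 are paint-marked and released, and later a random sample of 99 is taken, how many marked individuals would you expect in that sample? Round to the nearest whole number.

expected recaptures ≈ 12

The marked fraction of the population is 78/668, so in a sample of 99 expect C·(M/N) marked.
E[R] = 78 × 99 / 668 = 7722 / 668 ≈ 11.6 → 12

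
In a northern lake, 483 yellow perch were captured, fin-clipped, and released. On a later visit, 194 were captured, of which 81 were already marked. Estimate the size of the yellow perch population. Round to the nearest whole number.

N ≈ 1157

If marked individuals mix randomly, R/C ≈ M/N, giving N ≈ M·C/R.
N = (483 × 194) / 81 = 93702 / 81 ≈ 1156.8 → 1157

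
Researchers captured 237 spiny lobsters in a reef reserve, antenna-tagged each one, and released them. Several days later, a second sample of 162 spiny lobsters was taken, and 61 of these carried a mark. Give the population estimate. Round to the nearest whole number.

Lincoln-Petersen assumes M/N = R/C, so N = M·C / R.
N = (237 × 162) / 61 = 38394 / 61 ≈ 629.4 → 629

N ≈ 629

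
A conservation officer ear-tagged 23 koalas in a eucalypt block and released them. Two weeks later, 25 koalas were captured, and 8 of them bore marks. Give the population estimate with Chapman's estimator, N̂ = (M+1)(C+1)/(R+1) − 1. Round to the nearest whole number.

N̂ = (23+1)(25+1)/(8+1) − 1 = 24·26/9 − 1
= 624/9 − 1 ≈ 69.3 − 1 ≈ 68.3 → 68

N ≈ 68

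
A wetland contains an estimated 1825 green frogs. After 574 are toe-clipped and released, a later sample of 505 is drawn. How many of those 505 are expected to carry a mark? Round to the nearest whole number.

Expected recaptures E[R] = M·C / N.
E[R] = 574 × 505 / 1825 = 289870 / 1825 ≈ 158.8 → 159

expected recaptures ≈ 159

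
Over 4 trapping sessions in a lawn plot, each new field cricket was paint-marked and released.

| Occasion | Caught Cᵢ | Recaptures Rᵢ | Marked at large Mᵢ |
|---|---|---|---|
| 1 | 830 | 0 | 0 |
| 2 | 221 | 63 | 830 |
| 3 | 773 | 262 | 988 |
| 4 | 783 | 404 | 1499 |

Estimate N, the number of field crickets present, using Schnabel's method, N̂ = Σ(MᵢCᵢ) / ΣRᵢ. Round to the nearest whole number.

N ≈ 2909

Σ MᵢCᵢ = 0·830 + 830·221 + 988·773 + 1499·783 = 0 + 183430 + 763724 + 1173717 = 2120871
Σ Rᵢ = 0 + 63 + 262 + 404 = 729
N̂ = 2120871 / 729 ≈ 2909.3 → 2909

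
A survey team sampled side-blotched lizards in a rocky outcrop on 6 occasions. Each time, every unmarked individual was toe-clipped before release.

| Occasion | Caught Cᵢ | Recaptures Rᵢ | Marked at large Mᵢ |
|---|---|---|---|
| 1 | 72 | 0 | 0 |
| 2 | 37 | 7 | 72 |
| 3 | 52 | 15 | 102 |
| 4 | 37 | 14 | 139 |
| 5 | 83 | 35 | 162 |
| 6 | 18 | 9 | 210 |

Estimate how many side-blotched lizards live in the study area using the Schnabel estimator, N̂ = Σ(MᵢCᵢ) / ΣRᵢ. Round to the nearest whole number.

N ≈ 379

Σ MᵢCᵢ = 0·72 + 72·37 + 102·52 + 139·37 + 162·83 + 210·18 = 0 + 2664 + 5304 + 5143 + 13446 + 3780 = 30337
Σ Rᵢ = 0 + 7 + 15 + 14 + 35 + 9 = 80
N̂ = 30337 / 80 ≈ 379.2 → 379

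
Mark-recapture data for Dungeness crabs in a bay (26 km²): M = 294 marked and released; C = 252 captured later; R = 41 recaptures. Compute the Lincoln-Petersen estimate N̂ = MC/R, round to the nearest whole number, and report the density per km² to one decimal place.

N̂ = 294·252/41 = 74088/41 ≈ 1807.0 → 1807
Density = N̂ / area = 1807 / 26 ≈ 69.50 → 69.5 per km²

density ≈ 69.5 Dungeness crabs per km²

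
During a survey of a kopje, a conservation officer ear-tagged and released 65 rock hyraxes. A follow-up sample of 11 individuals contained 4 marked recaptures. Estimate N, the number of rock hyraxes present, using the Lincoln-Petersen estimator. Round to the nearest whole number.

N = (65 × 11) / 4 = 715 / 4 ≈ 178.8 → 179

N ≈ 179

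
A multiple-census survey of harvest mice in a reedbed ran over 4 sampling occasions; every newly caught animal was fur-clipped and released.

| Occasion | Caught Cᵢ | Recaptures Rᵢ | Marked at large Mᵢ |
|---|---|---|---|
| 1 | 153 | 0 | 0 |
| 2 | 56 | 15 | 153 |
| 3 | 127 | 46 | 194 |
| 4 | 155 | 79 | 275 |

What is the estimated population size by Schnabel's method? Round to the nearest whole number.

N ≈ 542

Σ MᵢCᵢ = 0·153 + 153·56 + 194·127 + 275·155 = 0 + 8568 + 24638 + 42625 = 75831
Σ Rᵢ = 0 + 15 + 46 + 79 = 140
N̂ = 75831 / 140 ≈ 541.6 → 542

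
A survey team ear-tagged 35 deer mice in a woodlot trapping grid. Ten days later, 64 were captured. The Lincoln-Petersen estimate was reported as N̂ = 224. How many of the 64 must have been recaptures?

R = 10

From N = M·C/R: R = M·C / N = 35·64 / 224 = 2240 / 224 = 10.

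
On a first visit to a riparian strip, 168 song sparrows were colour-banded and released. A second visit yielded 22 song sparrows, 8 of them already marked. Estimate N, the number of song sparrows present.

N = 462

The marked fraction in the recapture sample should equal the marked fraction in the population: 8/22 = 168/N.
N = (168 × 22) / 8 = 3696 / 8 = 462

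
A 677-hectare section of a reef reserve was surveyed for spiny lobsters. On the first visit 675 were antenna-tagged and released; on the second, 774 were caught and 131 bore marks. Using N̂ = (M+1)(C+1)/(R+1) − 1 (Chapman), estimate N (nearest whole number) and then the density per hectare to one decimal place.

density ≈ 5.9 spiny lobsters per hectare

N̂ = 676·775/132 − 1 = 523900/132 − 1 ≈ 3967.9 → 3968
Density = N̂ / area = 3968 / 677 ≈ 5.86 → 5.9 per hectare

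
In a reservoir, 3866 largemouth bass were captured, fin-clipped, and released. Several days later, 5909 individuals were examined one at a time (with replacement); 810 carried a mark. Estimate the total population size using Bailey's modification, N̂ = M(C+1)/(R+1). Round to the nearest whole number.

N ≈ 28,173

N̂ = 3866·(5909+1)/(810+1) = 3866·5910/811 = 22848060/811 ≈ 28172.7 → 28173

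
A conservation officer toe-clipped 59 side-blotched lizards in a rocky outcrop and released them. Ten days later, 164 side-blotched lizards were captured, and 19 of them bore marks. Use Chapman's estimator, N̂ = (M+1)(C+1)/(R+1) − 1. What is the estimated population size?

N = 494

N̂ = (59+1)(164+1)/(19+1) − 1 = 60·165/20 − 1
= 9900/20 − 1 = 495 − 1 = 494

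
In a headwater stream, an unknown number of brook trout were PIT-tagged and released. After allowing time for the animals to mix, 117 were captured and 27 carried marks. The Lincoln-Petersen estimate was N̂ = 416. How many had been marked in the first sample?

M = 96

From N = M·C/R: M = N·R / C = 416·27 / 117 = 11232 / 117 = 96.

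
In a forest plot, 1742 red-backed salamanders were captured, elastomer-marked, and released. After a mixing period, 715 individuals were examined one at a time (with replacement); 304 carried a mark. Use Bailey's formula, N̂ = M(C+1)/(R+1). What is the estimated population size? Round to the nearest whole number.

N̂ = 1742·(715+1)/(304+1) = 1742·716/305 = 1247272/305 ≈ 4089.4 → 4089

N ≈ 4089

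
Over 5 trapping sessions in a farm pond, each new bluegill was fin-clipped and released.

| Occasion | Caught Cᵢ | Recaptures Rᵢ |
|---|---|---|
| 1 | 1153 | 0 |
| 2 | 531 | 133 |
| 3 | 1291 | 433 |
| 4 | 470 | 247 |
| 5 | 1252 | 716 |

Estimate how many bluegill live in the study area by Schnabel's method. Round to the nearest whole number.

N ≈ 4606

Marked at large before each occasion: Mᵢ = Σⱼ<ᵢ (Cⱼ − Rⱼ) → M1=0, M2=1153, M3=1551, M4=2409, M5=2632
Σ MᵢCᵢ = 0·1153 + 1153·531 + 1551·1291 + 2409·470 + 2632·1252 = 0 + 612243 + 2002341 + 1132230 + 3295264 = 7042078
Σ Rᵢ = 0 + 133 + 433 + 247 + 716 = 1529
N̂ = 7042078 / 1529 ≈ 4605.7 → 4606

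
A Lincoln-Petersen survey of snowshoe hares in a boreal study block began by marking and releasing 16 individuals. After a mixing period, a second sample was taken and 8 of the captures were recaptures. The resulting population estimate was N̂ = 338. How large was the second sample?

From N = M·C/R: C = N·R / M = 338·8 / 16 = 2704 / 16 = 169.

C = 169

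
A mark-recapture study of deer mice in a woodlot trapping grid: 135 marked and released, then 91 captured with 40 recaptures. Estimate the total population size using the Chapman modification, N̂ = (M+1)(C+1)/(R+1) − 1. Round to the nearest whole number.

N ≈ 304

N̂ = (135+1)(91+1)/(40+1) − 1 = 136·92/41 − 1
= 12512/41 − 1 ≈ 305.2 − 1 ≈ 304.2 → 304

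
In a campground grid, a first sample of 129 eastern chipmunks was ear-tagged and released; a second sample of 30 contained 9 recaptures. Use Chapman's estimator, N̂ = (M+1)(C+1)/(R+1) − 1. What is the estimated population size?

N = 402

N̂ = (129+1)(30+1)/(9+1) − 1 = 130·31/10 − 1
= 4030/10 − 1 = 403 − 1 = 402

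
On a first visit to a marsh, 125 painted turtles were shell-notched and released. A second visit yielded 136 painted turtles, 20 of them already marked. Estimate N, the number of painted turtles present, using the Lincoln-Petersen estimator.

N = 850

N = (125 × 136) / 20 = 17000 / 20 = 850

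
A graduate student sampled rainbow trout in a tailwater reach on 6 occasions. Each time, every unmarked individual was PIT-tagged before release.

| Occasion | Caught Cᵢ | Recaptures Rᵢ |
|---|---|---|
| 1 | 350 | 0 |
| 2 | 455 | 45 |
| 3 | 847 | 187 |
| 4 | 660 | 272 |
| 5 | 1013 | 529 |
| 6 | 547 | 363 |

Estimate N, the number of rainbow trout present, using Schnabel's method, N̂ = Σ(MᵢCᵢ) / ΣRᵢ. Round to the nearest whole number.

N ≈ 3457

Marked at large before each occasion: Mᵢ = Σⱼ<ᵢ (Cⱼ − Rⱼ) → M1=0, M2=350, M3=760, M4=1420, M5=1808, M6=2292
Σ MᵢCᵢ = 0·350 + 350·455 + 760·847 + 1420·660 + 1808·1013 + 2292·547 = 0 + 159250 + 643720 + 937200 + 1831504 + 1253724 = 4825398
Σ Rᵢ = 0 + 45 + 187 + 272 + 529 + 363 = 1396
N̂ = 4825398 / 1396 ≈ 3456.6 → 3457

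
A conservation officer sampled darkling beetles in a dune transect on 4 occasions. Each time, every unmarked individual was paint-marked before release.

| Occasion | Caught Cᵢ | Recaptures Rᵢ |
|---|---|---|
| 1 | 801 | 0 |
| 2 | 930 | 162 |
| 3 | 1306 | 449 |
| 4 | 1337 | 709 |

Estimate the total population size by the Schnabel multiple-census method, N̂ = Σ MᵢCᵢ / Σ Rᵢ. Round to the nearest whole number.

N ≈ 4574

Marked at large before each occasion: Mᵢ = Σⱼ<ᵢ (Cⱼ − Rⱼ) → M1=0, M2=801, M3=1569, M4=2426
Σ MᵢCᵢ = 0·801 + 801·930 + 1569·1306 + 2426·1337 = 0 + 744930 + 2049114 + 3243562 = 6037606
Σ Rᵢ = 0 + 162 + 449 + 709 = 1320
N̂ = 6037606 / 1320 ≈ 4573.9 → 4574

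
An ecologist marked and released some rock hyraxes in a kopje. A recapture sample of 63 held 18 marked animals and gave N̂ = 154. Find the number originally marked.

From N = M·C/R: M = N·R / C = 154·18 / 63 = 2772 / 63 = 44.

M = 44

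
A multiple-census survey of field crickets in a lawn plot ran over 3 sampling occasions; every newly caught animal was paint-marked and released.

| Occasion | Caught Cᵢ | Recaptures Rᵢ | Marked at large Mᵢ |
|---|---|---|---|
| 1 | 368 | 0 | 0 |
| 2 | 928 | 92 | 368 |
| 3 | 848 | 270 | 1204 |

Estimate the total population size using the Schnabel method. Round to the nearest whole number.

Σ MᵢCᵢ = 0·368 + 368·928 + 1204·848 = 0 + 341504 + 1020992 = 1362496
Σ Rᵢ = 0 + 92 + 270 = 362
N̂ = 1362496 / 362 ≈ 3763.8 → 3764

N ≈ 3764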